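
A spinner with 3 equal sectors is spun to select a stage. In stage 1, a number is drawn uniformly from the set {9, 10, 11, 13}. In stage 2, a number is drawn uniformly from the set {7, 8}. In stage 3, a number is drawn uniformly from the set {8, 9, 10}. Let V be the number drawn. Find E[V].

109/12

E[V | stage 1] = (9+10+11+13)/4 = 43/4.
E[V | stage 2] = (7+8)/2 = 15/2.
E[V | stage 3] = (8+9+10)/3 = 9.
By the law of total expectation,
E[V] = (1/3)·(43/4) + (1/3)·(15/2) + (1/3)·(9) = 109/12.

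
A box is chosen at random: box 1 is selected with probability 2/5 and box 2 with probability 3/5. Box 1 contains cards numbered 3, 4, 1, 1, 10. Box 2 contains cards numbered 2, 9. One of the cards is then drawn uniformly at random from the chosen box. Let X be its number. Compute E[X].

E[X | box 1] = (3+4+1+1+10)/5 = 19/5.
E[X | box 2] = (2+9)/2 = 11/2.
E[X] = (2/5)·(19/5) + (3/5)·(11/2) = 241/50.

241/50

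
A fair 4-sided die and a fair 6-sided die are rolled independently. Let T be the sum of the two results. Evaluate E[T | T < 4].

P(T < 4) = 1/8.
Σ over the event: 2·1/24 + 3·1/12 = 1/3.
E[T | T < 4] = (1/3) / (1/8) = 8/3.

8/3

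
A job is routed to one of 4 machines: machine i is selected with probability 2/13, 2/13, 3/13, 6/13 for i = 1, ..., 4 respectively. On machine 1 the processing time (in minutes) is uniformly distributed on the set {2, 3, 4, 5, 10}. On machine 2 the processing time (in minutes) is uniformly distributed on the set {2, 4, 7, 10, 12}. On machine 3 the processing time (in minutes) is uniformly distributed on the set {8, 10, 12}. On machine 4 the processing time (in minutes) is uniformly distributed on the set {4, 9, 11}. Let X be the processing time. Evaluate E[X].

508/65

E[X | machine 1] = (2+3+4+5+10)/5 = 24/5.
E[X | machine 2] = (2+4+7+10+12)/5 = 7.
E[X | machine 3] = (8+10+12)/3 = 10.
E[X | machine 4] = (4+9+11)/3 = 8.
By the law of total expectation,
E[X] = (2/13)·(24/5) + (2/13)·(7) + (3/13)·(10) + (6/13)·(8) = 508/65.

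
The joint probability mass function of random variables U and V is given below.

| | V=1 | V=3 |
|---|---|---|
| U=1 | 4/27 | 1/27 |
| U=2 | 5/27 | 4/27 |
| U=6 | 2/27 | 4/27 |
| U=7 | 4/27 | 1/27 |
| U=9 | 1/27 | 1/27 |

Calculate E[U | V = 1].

P(V = 1) = 16/27.
Σ U·P over the event = 1·(4/27) + 2·(5/27) + 6·(2/27) + 7·(4/27) + 9·(1/27) = 7/3.
E[U | V = 1] = (7/3) / (16/27) = 63/16.

63/16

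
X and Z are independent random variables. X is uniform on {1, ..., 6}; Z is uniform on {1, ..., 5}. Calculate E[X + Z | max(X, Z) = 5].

P(max(X, Z) = 5) = 3/10.
Summing (X+Z)·P(x,y) over outcomes with max(X, Z) = 5 gives 7/3.
E[X + Z | max(X, Z) = 5] = (7/3) / (3/10) = 70/9.

70/9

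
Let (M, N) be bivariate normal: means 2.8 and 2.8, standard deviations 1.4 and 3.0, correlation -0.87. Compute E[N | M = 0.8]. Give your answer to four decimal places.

E[N | M=x] = μ_N + ρ(σ_N/σ_M)(x − μ_M) for jointly normal variables.
E[N | M=0.8] = 2.8 + (-0.87)·(3.0/1.4)·(0.8 − (2.8)) = 2.8 + (-1.8643)·(-2) = 6.5286.

6.5286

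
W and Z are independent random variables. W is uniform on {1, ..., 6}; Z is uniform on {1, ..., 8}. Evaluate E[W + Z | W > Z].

P(W > Z) = 5/16.
Summing (W+Z)·P(x,y) over outcomes with W > Z gives 35/16.
E[W + Z | W > Z] = (35/16) / (5/16) = 7.

7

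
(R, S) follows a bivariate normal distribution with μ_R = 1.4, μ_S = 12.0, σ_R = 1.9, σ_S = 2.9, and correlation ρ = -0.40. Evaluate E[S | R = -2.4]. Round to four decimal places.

14.3200

The regression of S on R has slope ρ·σ_S/σ_R and passes through (μ_R, μ_S).
E[S | R=-2.4] = 12.0 + (-0.40)·(2.9/1.9)·(-2.4 − (1.4)) = 12.0 + (-0.61053)·(-3.8) = 14.3200.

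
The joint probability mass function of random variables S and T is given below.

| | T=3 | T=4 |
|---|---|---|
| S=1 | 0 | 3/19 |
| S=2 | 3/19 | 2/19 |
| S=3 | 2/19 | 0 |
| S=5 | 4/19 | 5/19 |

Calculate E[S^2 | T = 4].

68/5

P(T = 4) = 10/19.
Σ S^2·P over the event = 1·(3/19) + 4·(2/19) + 25·(5/19) = 136/19.
E[S^2 | T = 4] = (136/19) / (10/19) = 68/5.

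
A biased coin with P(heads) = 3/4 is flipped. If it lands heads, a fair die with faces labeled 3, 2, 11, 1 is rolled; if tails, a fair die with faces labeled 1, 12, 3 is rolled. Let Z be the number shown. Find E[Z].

217/48

E[Z | heads] = (3+2+11+1)/4 = 17/4.
E[Z | tails] = (1+12+3)/3 = 16/3.
E[Z] = (3/4)·(17/4) + (1/4)·(16/3) = 217/48.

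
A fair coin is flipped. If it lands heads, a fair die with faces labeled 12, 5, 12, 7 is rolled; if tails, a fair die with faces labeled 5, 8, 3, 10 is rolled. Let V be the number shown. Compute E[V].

E[V | heads] = (12+5+12+7)/4 = 9.
E[V | tails] = (5+8+3+10)/4 = 13/2.
E[V] = (1/2)·(9) + (1/2)·(13/2) = 31/4.

31/4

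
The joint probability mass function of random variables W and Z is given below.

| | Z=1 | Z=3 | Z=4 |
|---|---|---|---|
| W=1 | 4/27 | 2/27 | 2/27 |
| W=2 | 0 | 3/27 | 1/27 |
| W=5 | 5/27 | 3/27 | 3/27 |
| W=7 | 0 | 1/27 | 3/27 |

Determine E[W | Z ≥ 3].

P(Z ≥ 3) = 2/3.
Σ W·P over the event = 1·(2/27) + 1·(2/27) + 2·(3/27) + 2·(1/27) + 5·(3/27) + 5·(3/27) + 7·(1/27) + 7·(3/27) = 70/27.
E[W | Z ≥ 3] = (70/27) / (2/3) = 35/9.

35/9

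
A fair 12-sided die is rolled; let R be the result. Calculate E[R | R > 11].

Given R > 11, R is equally likely to be any of {12}.
E[R | R > 11] = (12) / 1 = 12.

12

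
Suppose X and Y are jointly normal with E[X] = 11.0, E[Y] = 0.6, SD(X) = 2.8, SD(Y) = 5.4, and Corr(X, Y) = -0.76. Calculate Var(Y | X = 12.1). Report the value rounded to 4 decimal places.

12.3172

For a bivariate normal, Var(Y | X=x) = σ_Y²(1 − ρ²).
Var(Y | X=12.1) = (5.4)²·(1 − (-0.76)²) = 29.16·0.4224 = 12.3172.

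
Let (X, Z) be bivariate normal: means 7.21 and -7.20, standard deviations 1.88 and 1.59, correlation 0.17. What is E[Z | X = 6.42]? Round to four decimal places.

-7.3136

For a bivariate normal, E[Z | X=x] = μ_Z + ρ·(σ_Z/σ_X)·(x − μ_X).
E[Z | X=6.42] = -7.20 + (0.17)·(1.59/1.88)·(6.42 − (7.21)) = -7.20 + (0.14378)·(-0.79) = -7.3136.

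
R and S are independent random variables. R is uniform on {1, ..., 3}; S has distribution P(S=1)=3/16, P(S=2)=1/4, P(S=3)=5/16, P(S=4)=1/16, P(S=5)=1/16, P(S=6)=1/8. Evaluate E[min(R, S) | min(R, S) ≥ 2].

61/26

P(min(R, S) ≥ 2) = 13/24.
Summing min(R,S)·P(x,y) over outcomes with min(R, S) ≥ 2 gives 61/48.
E[min(R, S) | min(R, S) ≥ 2] = (61/48) / (13/24) = 61/26.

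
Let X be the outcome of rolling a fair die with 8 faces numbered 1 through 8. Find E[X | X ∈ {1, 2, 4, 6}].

P(X ∈ {1, 2, 4, 6}) = 1/2.
Σ over the event: 1·1/8 + 2·1/8 + 4·1/8 + 6·1/8 = 13/8.
E[X | X ∈ {1, 2, 4, 6}] = (13/8) / (1/2) = 13/4.

13/4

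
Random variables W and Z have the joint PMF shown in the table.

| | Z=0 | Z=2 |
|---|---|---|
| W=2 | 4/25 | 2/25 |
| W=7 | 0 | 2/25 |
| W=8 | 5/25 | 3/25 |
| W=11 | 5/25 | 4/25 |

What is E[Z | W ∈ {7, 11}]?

P(W ∈ {7, 11}) = 11/25.
Σ Z·P over the event = 2·(2/25) + 0·(5/25) + 2·(4/25) = 12/25.
E[Z | W ∈ {7, 11}] = (12/25) / (11/25) = 12/11.

12/11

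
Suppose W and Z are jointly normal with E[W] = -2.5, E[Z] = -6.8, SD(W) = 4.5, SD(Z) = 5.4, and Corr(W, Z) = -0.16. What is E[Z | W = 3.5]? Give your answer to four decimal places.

-7.9520

For a bivariate normal, E[Z | W=x] = μ_Z + ρ·(σ_Z/σ_W)·(x − μ_W).
E[Z | W=3.5] = -6.8 + (-0.16)·(5.4/4.5)·(3.5 − (-2.5)) = -6.8 + (-0.192)·(6) = -7.9520.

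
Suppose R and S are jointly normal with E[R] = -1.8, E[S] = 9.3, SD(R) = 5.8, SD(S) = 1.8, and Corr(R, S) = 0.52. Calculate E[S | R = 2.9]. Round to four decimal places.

10.0585

The regression of S on R has slope ρ·σ_S/σ_R and passes through (μ_R, μ_S).
E[S | R=2.9] = 9.3 + (0.52)·(1.8/5.8)·(2.9 − (-1.8)) = 9.3 + (0.16138)·(4.7) = 10.0585.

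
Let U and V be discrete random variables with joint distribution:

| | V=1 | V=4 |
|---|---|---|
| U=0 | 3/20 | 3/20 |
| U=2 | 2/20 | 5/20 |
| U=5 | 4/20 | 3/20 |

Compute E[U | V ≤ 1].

8/3

P(V ≤ 1) = 9/20.
Σ U·P over the event = 0·(3/20) + 2·(2/20) + 5·(4/20) = 6/5.
E[U | V ≤ 1] = (6/5) / (9/20) = 8/3.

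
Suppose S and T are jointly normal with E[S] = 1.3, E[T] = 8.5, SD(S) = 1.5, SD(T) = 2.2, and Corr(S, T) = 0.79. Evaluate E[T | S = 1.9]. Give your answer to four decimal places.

E[T | S=x] = μ_T + ρ(σ_T/σ_S)(x − μ_S) for jointly normal variables.
E[T | S=1.9] = 8.5 + (0.79)·(2.2/1.5)·(1.9 − (1.3)) = 8.5 + (1.1587)·(0.6) = 9.1952.

9.1952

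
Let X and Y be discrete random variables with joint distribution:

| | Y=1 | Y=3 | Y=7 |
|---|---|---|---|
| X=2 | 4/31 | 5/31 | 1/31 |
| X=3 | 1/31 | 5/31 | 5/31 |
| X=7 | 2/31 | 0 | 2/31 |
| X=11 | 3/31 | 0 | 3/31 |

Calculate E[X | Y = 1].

29/5

P(Y = 1) = 10/31.
Σ X·P over the event = 2·(4/31) + 3·(1/31) + 7·(2/31) + 11·(3/31) = 58/31.
E[X | Y = 1] = (58/31) / (10/31) = 29/5.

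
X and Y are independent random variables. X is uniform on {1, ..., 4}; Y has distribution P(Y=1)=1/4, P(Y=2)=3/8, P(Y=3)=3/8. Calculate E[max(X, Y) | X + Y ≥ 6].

P(X + Y ≥ 6) = 9/32.
Summing max(X,Y)·P(x,y) over outcomes with X + Y ≥ 6 gives 33/32.
E[max(X, Y) | X + Y ≥ 6] = (33/32) / (9/32) = 11/3.

11/3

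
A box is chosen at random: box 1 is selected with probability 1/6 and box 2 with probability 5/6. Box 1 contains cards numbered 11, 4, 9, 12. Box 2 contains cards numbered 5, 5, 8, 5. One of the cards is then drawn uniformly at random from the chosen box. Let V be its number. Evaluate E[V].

E[V | box 1] = (11+4+9+12)/4 = 9.
E[V | box 2] = (5+5+8+5)/4 = 23/4.
By the law of total expectation,
E[V] = (1/6)·(9) + (5/6)·(23/4) = 151/24.

151/24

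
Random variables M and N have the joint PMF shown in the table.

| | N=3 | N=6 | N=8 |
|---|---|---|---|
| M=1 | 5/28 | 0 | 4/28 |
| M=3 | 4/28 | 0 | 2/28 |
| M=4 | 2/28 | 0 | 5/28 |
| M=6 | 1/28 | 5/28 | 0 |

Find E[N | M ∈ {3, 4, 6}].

107/19

P(M ∈ {3, 4, 6}) = 19/28.
Σ N·P over the event = 3·(4/28) + 8·(2/28) + 3·(2/28) + 8·(5/28) + 3·(1/28) + 6·(5/28) = 107/28.
E[N | M ∈ {3, 4, 6}] = (107/28) / (19/28) = 107/19.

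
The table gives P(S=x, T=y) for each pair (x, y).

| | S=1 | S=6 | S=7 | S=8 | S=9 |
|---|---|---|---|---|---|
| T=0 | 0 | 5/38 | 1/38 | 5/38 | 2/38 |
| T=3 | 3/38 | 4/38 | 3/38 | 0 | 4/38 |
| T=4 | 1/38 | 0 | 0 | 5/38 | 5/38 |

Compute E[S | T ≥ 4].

P(T ≥ 4) = 11/38.
Σ S·P over the event = 1·(1/38) + 8·(5/38) + 9·(5/38) = 43/19.
E[S | T ≥ 4] = (43/19) / (11/38) = 86/11.

86/11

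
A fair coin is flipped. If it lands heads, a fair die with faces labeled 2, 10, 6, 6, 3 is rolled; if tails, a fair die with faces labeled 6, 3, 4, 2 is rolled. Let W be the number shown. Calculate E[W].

E[W | heads] = (2+10+6+6+3)/5 = 27/5.
E[W | tails] = (6+3+4+2)/4 = 15/4.
E[W] = (1/2)·(27/5) + (1/2)·(15/4) = 183/40.

183/40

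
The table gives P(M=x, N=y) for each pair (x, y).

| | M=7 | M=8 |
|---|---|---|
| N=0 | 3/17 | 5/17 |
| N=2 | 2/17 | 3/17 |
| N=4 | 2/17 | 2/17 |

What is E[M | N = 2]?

38/5

P(N = 2) = 5/17.
Σ M·P over the event = 7·(2/17) + 8·(3/17) = 38/17.
E[M | N = 2] = (38/17) / (5/17) = 38/5.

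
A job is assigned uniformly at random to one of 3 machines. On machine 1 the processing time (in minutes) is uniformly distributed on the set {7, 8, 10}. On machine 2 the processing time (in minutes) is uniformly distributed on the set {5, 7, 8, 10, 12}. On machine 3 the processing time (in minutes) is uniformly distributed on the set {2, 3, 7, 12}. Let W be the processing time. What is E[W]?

E[W | machine 1] = (7+8+10)/3 = 25/3.
E[W | machine 2] = (5+7+8+10+12)/5 = 42/5.
E[W | machine 3] = (2+3+7+12)/4 = 6.
E[W] = (1/3)·(25/3) + (1/3)·(42/5) + (1/3)·(6) = 341/45.

341/45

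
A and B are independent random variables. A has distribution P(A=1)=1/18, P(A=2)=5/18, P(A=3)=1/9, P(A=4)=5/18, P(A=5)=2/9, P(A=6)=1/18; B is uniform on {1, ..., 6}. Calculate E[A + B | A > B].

P(A > B) = 5/12.
Summing (A+B)·P(x,y) over outcomes with A > B gives 8/3.
E[A + B | A > B] = (8/3) / (5/12) = 32/5.

32/5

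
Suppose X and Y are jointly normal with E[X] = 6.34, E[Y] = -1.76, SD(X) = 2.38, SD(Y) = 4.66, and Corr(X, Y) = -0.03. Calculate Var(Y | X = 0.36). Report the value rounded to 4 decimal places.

The conditional variance in a bivariate normal is σ_Y²(1 − ρ²), independent of x.
Var(Y | X=0.36) = (4.66)²·(1 − (-0.03)²) = 21.7156·0.9991 = 21.6961.

21.6961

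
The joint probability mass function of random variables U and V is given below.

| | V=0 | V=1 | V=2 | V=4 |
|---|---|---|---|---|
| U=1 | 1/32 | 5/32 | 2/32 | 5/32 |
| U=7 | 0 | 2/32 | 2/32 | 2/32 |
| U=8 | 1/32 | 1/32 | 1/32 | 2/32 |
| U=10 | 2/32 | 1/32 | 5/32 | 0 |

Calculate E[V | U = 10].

11/8

P(U = 10) = 1/4.
Summing V·P(U=x,V=y) over the conditioning event gives 11/32.
E[V | U = 10] = (11/32) / (1/4) = 11/8.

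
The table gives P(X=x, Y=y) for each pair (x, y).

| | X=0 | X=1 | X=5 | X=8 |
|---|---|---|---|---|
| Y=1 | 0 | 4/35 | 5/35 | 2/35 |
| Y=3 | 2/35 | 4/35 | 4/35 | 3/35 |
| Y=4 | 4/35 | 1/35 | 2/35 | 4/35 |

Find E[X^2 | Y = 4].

P(Y = 4) = 11/35.
Σ X^2·P over the event = 0·(4/35) + 1·(1/35) + 25·(2/35) + 64·(4/35) = 307/35.
E[X^2 | Y = 4] = (307/35) / (11/35) = 307/11.

307/11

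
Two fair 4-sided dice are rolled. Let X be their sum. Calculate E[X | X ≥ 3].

26/5

P(X ≥ 3) = 15/16.
Σ over the event: 3·1/8 + 4·3/16 + 5·1/4 + 6·3/16 + 7·1/8 + 8·1/16 = 39/8.
E[X | X ≥ 3] = (39/8) / (15/16) = 26/5.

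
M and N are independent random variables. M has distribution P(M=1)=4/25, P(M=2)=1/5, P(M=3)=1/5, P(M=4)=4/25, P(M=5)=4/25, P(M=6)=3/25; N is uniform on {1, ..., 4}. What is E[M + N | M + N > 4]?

491/73

P(M + N > 4) = 73/100.
Summing (M+N)·P(x,y) over outcomes with M + N > 4 gives 491/100.
E[M + N | M + N > 4] = (491/100) / (73/100) = 491/73.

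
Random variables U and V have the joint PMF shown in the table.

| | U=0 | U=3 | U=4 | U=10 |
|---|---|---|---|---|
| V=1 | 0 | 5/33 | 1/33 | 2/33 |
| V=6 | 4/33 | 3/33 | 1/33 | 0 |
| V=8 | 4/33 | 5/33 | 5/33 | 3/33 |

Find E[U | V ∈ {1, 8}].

104/25

P(V ∈ {1, 8}) = 25/33.
Σ U·P over the event = 0·(4/33) + 3·(5/33) + 3·(5/33) + 4·(1/33) + 4·(5/33) + 10·(2/33) + 10·(3/33) = 104/33.
E[U | V ∈ {1, 8}] = (104/33) / (25/33) = 104/25.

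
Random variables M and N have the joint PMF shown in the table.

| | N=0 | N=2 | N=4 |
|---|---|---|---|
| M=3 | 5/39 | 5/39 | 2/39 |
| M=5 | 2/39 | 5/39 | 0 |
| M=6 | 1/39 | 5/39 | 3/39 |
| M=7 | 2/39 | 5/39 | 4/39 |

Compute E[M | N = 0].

9/2

P(N = 0) = 10/39.
Σ M·P over the event = 3·(5/39) + 5·(2/39) + 6·(1/39) + 7·(2/39) = 15/13.
E[M | N = 0] = (15/13) / (10/39) = 9/2.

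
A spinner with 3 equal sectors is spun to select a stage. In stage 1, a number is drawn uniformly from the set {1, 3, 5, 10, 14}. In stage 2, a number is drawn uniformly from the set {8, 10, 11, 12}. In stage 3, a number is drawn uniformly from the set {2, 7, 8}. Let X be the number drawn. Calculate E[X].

E[X | stage 1] = (1+3+5+10+14)/5 = 33/5.
E[X | stage 2] = (8+10+11+12)/4 = 41/4.
E[X | stage 3] = (2+7+8)/3 = 17/3.
By the law of total expectation,
E[X] = (1/3)·(33/5) + (1/3)·(41/4) + (1/3)·(17/3) = 1351/180.

1351/180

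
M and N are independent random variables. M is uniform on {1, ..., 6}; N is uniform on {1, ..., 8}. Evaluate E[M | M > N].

14/3

P(M > N) = 5/16.
Summing M·P(x,y) over outcomes with M > N gives 35/24.
E[M | M > N] = (35/24) / (5/16) = 14/3.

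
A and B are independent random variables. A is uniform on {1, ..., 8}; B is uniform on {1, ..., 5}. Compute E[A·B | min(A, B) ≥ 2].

35/2

P(min(A, B) ≥ 2) = 7/10.
Summing AB·P(x,y) over outcomes with min(A, B) ≥ 2 gives 49/4.
E[A·B | min(A, B) ≥ 2] = (49/4) / (7/10) = 35/2.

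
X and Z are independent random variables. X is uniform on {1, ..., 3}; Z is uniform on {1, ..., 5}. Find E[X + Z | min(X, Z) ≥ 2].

6

Outcomes with min(X, Z) ≥ 2: (2,2), (2,3), (2,4), (2,5), (3,2), (3,3), (3,4), (3,5), each with probability 1/15.
E[X + Z | min(X, Z) ≥ 2] = (4 + 5 + 6 + 7 + 5 + 6 + 7 + 8) / 8 = 6.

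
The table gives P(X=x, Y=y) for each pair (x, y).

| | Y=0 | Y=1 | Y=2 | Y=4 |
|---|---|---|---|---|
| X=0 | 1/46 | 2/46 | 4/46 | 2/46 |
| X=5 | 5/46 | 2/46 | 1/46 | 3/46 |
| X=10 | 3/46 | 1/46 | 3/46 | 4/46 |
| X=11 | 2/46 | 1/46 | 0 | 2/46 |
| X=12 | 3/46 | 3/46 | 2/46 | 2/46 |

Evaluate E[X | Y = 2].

P(Y = 2) = 5/23.
Σ X·P over the event = 0·(4/46) + 5·(1/46) + 10·(3/46) + 12·(2/46) = 59/46.
E[X | Y = 2] = (59/46) / (5/23) = 59/10.

59/10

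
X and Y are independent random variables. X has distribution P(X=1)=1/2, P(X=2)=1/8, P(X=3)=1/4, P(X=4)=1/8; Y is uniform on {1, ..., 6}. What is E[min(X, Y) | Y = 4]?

2

P(Y = 4) = 1/6.
Summing min(X,Y)·P(x,y) over outcomes with Y = 4 gives 1/3.
E[min(X, Y) | Y = 4] = (1/3) / (1/6) = 2.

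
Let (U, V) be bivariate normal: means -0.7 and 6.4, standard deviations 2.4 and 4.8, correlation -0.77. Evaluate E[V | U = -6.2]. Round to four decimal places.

14.8700

For a bivariate normal, E[V | U=x] = μ_V + ρ·(σ_V/σ_U)·(x − μ_U).
E[V | U=-6.2] = 6.4 + (-0.77)·(4.8/2.4)·(-6.2 − (-0.7)) = 6.4 + (-1.54)·(-5.5) = 14.8700.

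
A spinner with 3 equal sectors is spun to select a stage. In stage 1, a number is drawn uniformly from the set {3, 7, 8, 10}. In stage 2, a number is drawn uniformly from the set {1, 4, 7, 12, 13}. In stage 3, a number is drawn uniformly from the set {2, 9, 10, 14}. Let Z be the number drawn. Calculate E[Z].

463/60

E[Z | stage 1] = (3+7+8+10)/4 = 7.
E[Z | stage 2] = (1+4+7+12+13)/5 = 37/5.
E[Z | stage 3] = (2+9+10+14)/4 = 35/4.
By the law of total expectation,
E[Z] = (1/3)·(7) + (1/3)·(37/5) + (1/3)·(35/4) = 463/60.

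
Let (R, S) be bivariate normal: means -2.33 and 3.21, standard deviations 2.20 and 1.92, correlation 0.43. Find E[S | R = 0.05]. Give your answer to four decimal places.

For a bivariate normal, E[S | R=x] = μ_S + ρ·(σ_S/σ_R)·(x − μ_R).
E[S | R=0.05] = 3.21 + (0.43)·(1.92/2.20)·(0.05 − (-2.33)) = 3.21 + (0.37527)·(2.38) = 4.1031.

4.1031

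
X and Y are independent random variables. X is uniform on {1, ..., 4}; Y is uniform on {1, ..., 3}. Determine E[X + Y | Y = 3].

P(Y = 3) = 1/3.
Summing (X+Y)·P(x,y) over outcomes with Y = 3 gives 11/6.
E[X + Y | Y = 3] = (11/6) / (1/3) = 11/2.

11/2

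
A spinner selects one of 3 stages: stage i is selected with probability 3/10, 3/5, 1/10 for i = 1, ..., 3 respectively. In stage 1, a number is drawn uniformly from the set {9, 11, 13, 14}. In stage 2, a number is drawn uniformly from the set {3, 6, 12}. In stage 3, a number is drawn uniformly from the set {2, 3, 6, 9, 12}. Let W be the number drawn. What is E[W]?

1673/200

E[W | stage 1] = (9+11+13+14)/4 = 47/4.
E[W | stage 2] = (3+6+12)/3 = 7.
E[W | stage 3] = (2+3+6+9+12)/5 = 32/5.
By the law of total expectation,
E[W] = (3/10)·(47/4) + (3/5)·(7) + (1/10)·(32/5) = 1673/200.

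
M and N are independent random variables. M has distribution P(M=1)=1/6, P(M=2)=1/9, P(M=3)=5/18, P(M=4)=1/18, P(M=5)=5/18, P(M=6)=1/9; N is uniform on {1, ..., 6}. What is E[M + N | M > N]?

103/15

P(M > N) = 5/12.
Summing (M+N)·P(x,y) over outcomes with M > N gives 103/36.
E[M + N | M > N] = (103/36) / (5/12) = 103/15.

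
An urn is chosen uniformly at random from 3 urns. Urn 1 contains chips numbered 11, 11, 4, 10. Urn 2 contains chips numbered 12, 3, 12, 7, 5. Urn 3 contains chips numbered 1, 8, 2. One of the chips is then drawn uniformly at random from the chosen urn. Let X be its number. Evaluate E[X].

E[X | urn 1] = (11+11+4+10)/4 = 9.
E[X | urn 2] = (12+3+12+7+5)/5 = 39/5.
E[X | urn 3] = (1+8+2)/3 = 11/3.
E[X] = (1/3)·(9) + (1/3)·(39/5) + (1/3)·(11/3) = 307/45.

307/45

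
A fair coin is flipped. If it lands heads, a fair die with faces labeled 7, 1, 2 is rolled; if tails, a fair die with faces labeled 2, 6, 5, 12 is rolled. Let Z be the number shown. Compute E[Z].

E[Z | heads] = (7+1+2)/3 = 10/3.
E[Z | tails] = (2+6+5+12)/4 = 25/4.
By the law of total expectation,
E[Z] = (1/2)·(10/3) + (1/2)·(25/4) = 115/24.

115/24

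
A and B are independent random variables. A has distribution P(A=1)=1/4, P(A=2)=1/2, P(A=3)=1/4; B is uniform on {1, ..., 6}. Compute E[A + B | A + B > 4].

105/16

P(A + B > 4) = 2/3.
Summing (A+B)·P(x,y) over outcomes with A + B > 4 gives 35/8.
E[A + B | A + B > 4] = (35/8) / (2/3) = 105/16.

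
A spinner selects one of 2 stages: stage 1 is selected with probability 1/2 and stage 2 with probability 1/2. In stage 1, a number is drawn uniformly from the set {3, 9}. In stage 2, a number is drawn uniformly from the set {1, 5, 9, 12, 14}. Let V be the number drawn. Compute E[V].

E[V | stage 1] = (3+9)/2 = 6.
E[V | stage 2] = (1+5+9+12+14)/5 = 41/5.
By the law of total expectation,
E[V] = (1/2)·(6) + (1/2)·(41/5) = 71/10.

71/10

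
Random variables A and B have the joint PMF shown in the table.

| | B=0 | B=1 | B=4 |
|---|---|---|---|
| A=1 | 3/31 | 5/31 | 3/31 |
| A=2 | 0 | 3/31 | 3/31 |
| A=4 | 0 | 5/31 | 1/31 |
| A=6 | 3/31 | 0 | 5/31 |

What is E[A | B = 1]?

31/13

P(B = 1) = 13/31.
Summing A·P(A=x,B=y) over the conditioning event gives 1.
E[A | B = 1] = (1) / (13/31) = 31/13.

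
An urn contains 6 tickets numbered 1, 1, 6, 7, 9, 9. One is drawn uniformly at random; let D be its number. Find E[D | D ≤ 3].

1

P(D ≤ 3) = 1/3.
Σ over the event: 1·1/3 = 1/3.
E[D | D ≤ 3] = (1/3) / (1/3) = 1.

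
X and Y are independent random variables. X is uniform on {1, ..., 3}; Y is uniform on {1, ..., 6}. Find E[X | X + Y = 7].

Outcomes with X + Y = 7: (1,6), (2,5), (3,4), each with probability 1/18.
E[X | X + Y = 7] = (1 + 2 + 3) / 3 = 2.

2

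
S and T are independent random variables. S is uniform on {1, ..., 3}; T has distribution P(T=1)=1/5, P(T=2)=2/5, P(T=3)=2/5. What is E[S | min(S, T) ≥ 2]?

P(min(S, T) ≥ 2) = 8/15.
Summing S·P(x,y) over outcomes with min(S, T) ≥ 2 gives 4/3.
E[S | min(S, T) ≥ 2] = (4/3) / (8/15) = 5/2.

5/2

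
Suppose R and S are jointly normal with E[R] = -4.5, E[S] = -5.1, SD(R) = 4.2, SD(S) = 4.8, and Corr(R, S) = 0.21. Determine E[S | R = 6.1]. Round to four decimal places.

-2.5560

For a bivariate normal, E[S | R=x] = μ_S + ρ·(σ_S/σ_R)·(x − μ_R).
E[S | R=6.1] = -5.1 + (0.21)·(4.8/4.2)·(6.1 − (-4.5)) = -5.1 + (0.24)·(10.6) = -2.5560.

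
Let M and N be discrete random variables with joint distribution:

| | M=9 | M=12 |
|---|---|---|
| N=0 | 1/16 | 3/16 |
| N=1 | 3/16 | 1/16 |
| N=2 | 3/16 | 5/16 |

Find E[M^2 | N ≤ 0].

513/4

P(N ≤ 0) = 1/4.
Σ M^2·P over the event = 81·(1/16) + 144·(3/16) = 513/16.
E[M^2 | N ≤ 0] = (513/16) / (1/4) = 513/4.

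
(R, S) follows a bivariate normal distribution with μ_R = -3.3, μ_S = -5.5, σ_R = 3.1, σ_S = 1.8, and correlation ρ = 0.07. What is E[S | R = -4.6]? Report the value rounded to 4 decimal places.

The regression of S on R has slope ρ·σ_S/σ_R and passes through (μ_R, μ_S).
E[S | R=-4.6] = -5.5 + (0.07)·(1.8/3.1)·(-4.6 − (-3.3)) = -5.5 + (0.040645)·(-1.3) = -5.5528.

-5.5528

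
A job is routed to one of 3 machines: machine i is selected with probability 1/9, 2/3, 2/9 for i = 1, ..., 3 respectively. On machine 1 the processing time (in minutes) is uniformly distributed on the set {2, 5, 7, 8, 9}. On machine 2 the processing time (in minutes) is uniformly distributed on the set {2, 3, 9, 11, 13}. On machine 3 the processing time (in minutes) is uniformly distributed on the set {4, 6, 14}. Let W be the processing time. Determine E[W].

113/15

E[W | machine 1] = (2+5+7+8+9)/5 = 31/5.
E[W | machine 2] = (2+3+9+11+13)/5 = 38/5.
E[W | machine 3] = (4+6+14)/3 = 8.
E[W] = (1/9)·(31/5) + (2/3)·(38/5) + (2/9)·(8) = 113/15.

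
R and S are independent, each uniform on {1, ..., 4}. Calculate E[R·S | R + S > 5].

Outcomes with R + S > 5: (2,4), (3,3), (3,4), (4,2), (4,3), (4,4), each with probability 1/16.
E[R·S | R + S > 5] = (8 + 9 + 12 + 8 + 12 + 16) / 6 = 65/6.

65/6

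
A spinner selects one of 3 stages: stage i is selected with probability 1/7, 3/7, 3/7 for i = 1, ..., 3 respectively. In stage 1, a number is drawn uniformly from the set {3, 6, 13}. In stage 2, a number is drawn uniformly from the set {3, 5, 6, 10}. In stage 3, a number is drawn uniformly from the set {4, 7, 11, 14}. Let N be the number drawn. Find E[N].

E[N | stage 1] = (3+6+13)/3 = 22/3.
E[N | stage 2] = (3+5+6+10)/4 = 6.
E[N | stage 3] = (4+7+11+14)/4 = 9.
By the law of total expectation,
E[N] = (1/7)·(22/3) + (3/7)·(6) + (3/7)·(9) = 157/21.

157/21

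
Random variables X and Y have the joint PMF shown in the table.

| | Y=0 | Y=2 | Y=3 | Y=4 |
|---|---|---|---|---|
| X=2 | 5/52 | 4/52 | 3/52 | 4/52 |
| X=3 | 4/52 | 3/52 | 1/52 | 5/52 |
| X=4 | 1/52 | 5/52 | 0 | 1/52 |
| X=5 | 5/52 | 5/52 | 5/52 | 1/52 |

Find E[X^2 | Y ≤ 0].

197/15

P(Y ≤ 0) = 15/52.
Σ X^2·P over the event = 4·(5/52) + 9·(4/52) + 16·(1/52) + 25·(5/52) = 197/52.
E[X^2 | Y ≤ 0] = (197/52) / (15/52) = 197/15.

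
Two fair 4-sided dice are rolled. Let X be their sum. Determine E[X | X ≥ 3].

26/5

P(X ≥ 3) = 15/16.
Σ over the event: 3·1/8 + 4·3/16 + 5·1/4 + 6·3/16 + 7·1/8 + 8·1/16 = 39/8.
E[X | X ≥ 3] = (39/8) / (15/16) = 26/5.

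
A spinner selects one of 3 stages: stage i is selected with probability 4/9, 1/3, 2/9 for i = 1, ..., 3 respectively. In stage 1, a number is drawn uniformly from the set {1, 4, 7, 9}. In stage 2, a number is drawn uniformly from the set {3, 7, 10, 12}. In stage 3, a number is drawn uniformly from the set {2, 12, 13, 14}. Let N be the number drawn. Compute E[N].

131/18

E[N | stage 1] = (1+4+7+9)/4 = 21/4.
E[N | stage 2] = (3+7+10+12)/4 = 8.
E[N | stage 3] = (2+12+13+14)/4 = 41/4.
By the law of total expectation,
E[N] = (4/9)·(21/4) + (1/3)·(8) + (2/9)·(41/4) = 131/18.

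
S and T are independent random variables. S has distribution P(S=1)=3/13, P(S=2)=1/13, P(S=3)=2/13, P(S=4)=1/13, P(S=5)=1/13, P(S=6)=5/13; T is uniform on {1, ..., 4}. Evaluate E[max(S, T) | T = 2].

53/13

P(T = 2) = 1/4.
Summing max(S,T)·P(x,y) over outcomes with T = 2 gives 53/52.
E[max(S, T) | T = 2] = (53/52) / (1/4) = 53/13.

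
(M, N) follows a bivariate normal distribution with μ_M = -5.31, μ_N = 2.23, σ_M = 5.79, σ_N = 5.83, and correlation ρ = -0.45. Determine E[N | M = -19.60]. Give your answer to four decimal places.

E[N | M=x] = μ_N + ρ(σ_N/σ_M)(x − μ_M) for jointly normal variables.
E[N | M=-19.60] = 2.23 + (-0.45)·(5.83/5.79)·(-19.60 − (-5.31)) = 2.23 + (-0.45311)·(-14.29) = 8.7049.

8.7049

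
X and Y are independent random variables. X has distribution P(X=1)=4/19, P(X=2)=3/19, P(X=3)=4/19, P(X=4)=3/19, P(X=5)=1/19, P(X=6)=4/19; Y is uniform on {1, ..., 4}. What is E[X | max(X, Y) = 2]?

P(max(X, Y) = 2) = 5/38.
Summing X·P(x,y) over outcomes with max(X, Y) = 2 gives 4/19.
E[X | max(X, Y) = 2] = (4/19) / (5/38) = 8/5.

8/5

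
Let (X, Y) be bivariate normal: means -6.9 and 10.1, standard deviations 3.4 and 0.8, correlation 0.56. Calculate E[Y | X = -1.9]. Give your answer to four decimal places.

10.7588

For a bivariate normal, E[Y | X=x] = μ_Y + ρ·(σ_Y/σ_X)·(x − μ_X).
E[Y | X=-1.9] = 10.1 + (0.56)·(0.8/3.4)·(-1.9 − (-6.9)) = 10.1 + (0.13176)·(5) = 10.7588.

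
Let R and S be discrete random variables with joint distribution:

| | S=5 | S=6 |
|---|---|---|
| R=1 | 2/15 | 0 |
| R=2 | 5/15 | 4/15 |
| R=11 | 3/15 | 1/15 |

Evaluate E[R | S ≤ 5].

P(S ≤ 5) = 2/3.
Σ R·P over the event = 1·(2/15) + 2·(5/15) + 11·(3/15) = 3.
E[R | S ≤ 5] = (3) / (2/3) = 9/2.

9/2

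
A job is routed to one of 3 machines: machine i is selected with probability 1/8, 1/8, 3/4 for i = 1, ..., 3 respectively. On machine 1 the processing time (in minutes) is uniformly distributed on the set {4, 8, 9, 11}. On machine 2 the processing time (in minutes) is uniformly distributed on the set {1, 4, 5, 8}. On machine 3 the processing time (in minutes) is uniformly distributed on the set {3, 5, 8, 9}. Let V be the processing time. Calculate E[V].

25/4

E[V | machine 1] = (4+8+9+11)/4 = 8.
E[V | machine 2] = (1+4+5+8)/4 = 9/2.
E[V | machine 3] = (3+5+8+9)/4 = 25/4.
By the law of total expectation,
E[V] = (1/8)·(8) + (1/8)·(9/2) + (3/4)·(25/4) = 25/4.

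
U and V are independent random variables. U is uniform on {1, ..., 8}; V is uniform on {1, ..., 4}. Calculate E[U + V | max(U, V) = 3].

Outcomes with max(U, V) = 3: (1,3), (2,3), (3,1), (3,2), (3,3), each with probability 1/32.
E[U + V | max(U, V) = 3] = (4 + 5 + 4 + 5 + 6) / 5 = 24/5.

24/5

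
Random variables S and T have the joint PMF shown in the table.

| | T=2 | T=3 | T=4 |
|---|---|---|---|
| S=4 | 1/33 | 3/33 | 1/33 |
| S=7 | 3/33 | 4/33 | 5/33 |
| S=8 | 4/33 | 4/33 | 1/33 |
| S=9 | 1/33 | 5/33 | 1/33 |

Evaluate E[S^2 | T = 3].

P(T = 3) = 16/33.
Σ S^2·P over the event = 16·(3/33) + 49·(4/33) + 64·(4/33) + 81·(5/33) = 905/33.
E[S^2 | T = 3] = (905/33) / (16/33) = 905/16.

905/16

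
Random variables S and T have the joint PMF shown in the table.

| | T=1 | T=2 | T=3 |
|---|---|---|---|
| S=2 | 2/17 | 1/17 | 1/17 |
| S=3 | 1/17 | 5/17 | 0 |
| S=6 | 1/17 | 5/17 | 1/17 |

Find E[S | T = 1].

13/4

P(T = 1) = 4/17.
Σ S·P over the event = 2·(2/17) + 3·(1/17) + 6·(1/17) = 13/17.
E[S | T = 1] = (13/17) / (4/17) = 13/4.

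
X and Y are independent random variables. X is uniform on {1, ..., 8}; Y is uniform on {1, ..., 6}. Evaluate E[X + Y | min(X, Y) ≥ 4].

P(min(X, Y) ≥ 4) = 5/16.
Summing (X+Y)·P(x,y) over outcomes with min(X, Y) ≥ 4 gives 55/16.
E[X + Y | min(X, Y) ≥ 4] = (55/16) / (5/16) = 11.

11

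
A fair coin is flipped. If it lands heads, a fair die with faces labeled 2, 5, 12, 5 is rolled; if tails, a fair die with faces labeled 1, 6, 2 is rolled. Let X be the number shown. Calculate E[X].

9/2

E[X | heads] = (2+5+12+5)/4 = 6.
E[X | tails] = (1+6+2)/3 = 3.
E[X] = (1/2)·(6) + (1/2)·(3) = 9/2.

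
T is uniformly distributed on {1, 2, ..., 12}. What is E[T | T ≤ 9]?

Given T ≤ 9, T is equally likely to be any of {1, 2, 3, 4, 5, 6, 7, 8, 9}.
E[T | T ≤ 9] = (1 + 2 + 3 + 4 + 5 + 6 + 7 + 8 + 9) / 9 = 5.

5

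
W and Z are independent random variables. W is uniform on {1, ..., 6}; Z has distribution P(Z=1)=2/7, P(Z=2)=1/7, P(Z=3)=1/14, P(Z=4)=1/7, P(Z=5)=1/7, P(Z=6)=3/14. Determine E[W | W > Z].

P(W > Z) = 37/84.
Summing W·P(x,y) over outcomes with W > Z gives 55/28.
E[W | W > Z] = (55/28) / (37/84) = 165/37.

165/37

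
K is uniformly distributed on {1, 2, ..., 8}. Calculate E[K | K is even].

5

Given K is even, K is equally likely to be any of {2, 4, 6, 8}.
E[K | K is even] = (2 + 4 + 6 + 8) / 4 = 5.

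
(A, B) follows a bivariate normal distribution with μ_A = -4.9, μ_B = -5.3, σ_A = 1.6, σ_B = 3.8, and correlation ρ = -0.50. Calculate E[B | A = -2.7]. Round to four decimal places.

For a bivariate normal, E[B | A=x] = μ_B + ρ·(σ_B/σ_A)·(x − μ_A).
E[B | A=-2.7] = -5.3 + (-0.50)·(3.8/1.6)·(-2.7 − (-4.9)) = -5.3 + (-1.1875)·(2.2) = -7.9125.

-7.9125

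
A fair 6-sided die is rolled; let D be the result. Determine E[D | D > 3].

Given D > 3, D is equally likely to be any of {4, 5, 6}.
E[D | D > 3] = (4 + 5 + 6) / 3 = 5.

5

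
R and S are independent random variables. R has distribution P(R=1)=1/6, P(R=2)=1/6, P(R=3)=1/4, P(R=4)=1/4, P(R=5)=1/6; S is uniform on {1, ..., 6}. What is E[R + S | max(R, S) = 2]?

10/3

P(max(R, S) = 2) = 1/12.
Summing (R+S)·P(x,y) over outcomes with max(R, S) = 2 gives 5/18.
E[R + S | max(R, S) = 2] = (5/18) / (1/12) = 10/3.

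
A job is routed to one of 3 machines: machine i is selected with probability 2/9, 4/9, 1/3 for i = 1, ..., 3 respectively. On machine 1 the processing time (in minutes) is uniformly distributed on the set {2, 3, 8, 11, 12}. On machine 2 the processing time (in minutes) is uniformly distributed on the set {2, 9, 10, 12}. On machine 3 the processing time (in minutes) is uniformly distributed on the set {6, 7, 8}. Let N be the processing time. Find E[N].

38/5

E[N | machine 1] = (2+3+8+11+12)/5 = 36/5.
E[N | machine 2] = (2+9+10+12)/4 = 33/4.
E[N | machine 3] = (6+7+8)/3 = 7.
By the law of total expectation,
E[N] = (2/9)·(36/5) + (4/9)·(33/4) + (1/3)·(7) = 38/5.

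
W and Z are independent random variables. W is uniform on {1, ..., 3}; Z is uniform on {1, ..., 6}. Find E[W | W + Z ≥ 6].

Outcomes with W + Z ≥ 6: (1,5), (1,6), (2,4), (2,5), (2,6), (3,3), (3,4), (3,5), (3,6), each with probability 1/18.
E[W | W + Z ≥ 6] = (1 + 1 + 2 + 2 + 2 + 3 + 3 + 3 + 3) / 9 = 20/9.

20/9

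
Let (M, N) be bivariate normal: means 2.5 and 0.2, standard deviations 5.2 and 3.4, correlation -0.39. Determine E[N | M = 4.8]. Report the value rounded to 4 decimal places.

E[N | M=x] = μ_N + ρ(σ_N/σ_M)(x − μ_M) for jointly normal variables.
E[N | M=4.8] = 0.2 + (-0.39)·(3.4/5.2)·(4.8 − (2.5)) = 0.2 + (-0.255)·(2.3) = -0.3865.

-0.3865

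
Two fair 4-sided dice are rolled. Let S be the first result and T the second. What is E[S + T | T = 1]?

P(T = 1) = 1/4.
Summing (S+T)·P(x,y) over outcomes with T = 1 gives 7/8.
E[S + T | T = 1] = (7/8) / (1/4) = 7/2.

7/2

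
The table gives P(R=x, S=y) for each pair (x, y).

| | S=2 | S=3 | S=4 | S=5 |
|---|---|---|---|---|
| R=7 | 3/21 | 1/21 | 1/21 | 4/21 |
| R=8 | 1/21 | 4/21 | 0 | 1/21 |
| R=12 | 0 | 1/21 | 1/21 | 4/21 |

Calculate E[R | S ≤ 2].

29/4

P(S ≤ 2) = 4/21.
Σ R·P over the event = 7·(3/21) + 8·(1/21) = 29/21.
E[R | S ≤ 2] = (29/21) / (4/21) = 29/4.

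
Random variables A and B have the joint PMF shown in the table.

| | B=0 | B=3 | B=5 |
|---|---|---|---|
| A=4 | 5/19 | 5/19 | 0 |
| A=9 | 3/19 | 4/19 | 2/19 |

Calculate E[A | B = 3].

P(B = 3) = 9/19.
Summing A·P(A=x,B=y) over the conditioning event gives 56/19.
E[A | B = 3] = (56/19) / (9/19) = 56/9.

56/9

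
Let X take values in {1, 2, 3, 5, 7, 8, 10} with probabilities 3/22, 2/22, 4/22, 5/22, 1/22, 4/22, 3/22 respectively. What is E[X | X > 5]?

P(X > 5) = 4/11.
Σ over the event: 7·1/22 + 8·2/11 + 10·3/22 = 69/22.
E[X | X > 5] = (69/22) / (4/11) = 69/8.

69/8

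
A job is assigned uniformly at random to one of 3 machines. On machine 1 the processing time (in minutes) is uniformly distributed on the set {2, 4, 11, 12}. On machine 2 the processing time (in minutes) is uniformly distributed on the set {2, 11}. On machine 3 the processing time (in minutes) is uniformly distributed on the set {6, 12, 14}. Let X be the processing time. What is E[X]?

E[X | machine 1] = (2+4+11+12)/4 = 29/4.
E[X | machine 2] = (2+11)/2 = 13/2.
E[X | machine 3] = (6+12+14)/3 = 32/3.
E[X] = (1/3)·(29/4) + (1/3)·(13/2) + (1/3)·(32/3) = 293/36.

293/36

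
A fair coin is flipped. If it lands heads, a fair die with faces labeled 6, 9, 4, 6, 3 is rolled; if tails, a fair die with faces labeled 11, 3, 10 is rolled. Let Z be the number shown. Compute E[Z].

E[Z | heads] = (6+9+4+6+3)/5 = 28/5.
E[Z | tails] = (11+3+10)/3 = 8.
By the law of total expectation,
E[Z] = (1/2)·(28/5) + (1/2)·(8) = 34/5.

34/5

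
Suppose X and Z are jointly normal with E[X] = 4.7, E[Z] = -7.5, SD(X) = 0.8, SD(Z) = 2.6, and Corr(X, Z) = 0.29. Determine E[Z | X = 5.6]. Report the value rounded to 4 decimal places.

-6.6518

For a bivariate normal, E[Z | X=x] = μ_Z + ρ·(σ_Z/σ_X)·(x − μ_X).
E[Z | X=5.6] = -7.5 + (0.29)·(2.6/0.8)·(5.6 − (4.7)) = -7.5 + (0.9425)·(0.9) = -6.6518.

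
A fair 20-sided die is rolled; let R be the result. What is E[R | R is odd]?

Given R is odd, R is equally likely to be any of {1, 3, 5, 7, 9, 11, 13, 15, 17, 19}.
E[R | R is odd] = (1 + 3 + 5 + 7 + 9 + 11 + 13 + 15 + 17 + 19) / 10 = 10.

10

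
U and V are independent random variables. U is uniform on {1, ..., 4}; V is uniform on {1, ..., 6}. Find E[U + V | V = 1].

Outcomes with V = 1: (1,1), (2,1), (3,1), (4,1), each with probability 1/24.
E[U + V | V = 1] = (2 + 3 + 4 + 5) / 4 = 7/2.

7/2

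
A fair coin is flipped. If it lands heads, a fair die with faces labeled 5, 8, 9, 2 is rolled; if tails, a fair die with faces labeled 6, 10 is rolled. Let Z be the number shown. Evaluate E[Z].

E[Z | heads] = (5+8+9+2)/4 = 6.
E[Z | tails] = (6+10)/2 = 8.
E[Z] = (1/2)·(6) + (1/2)·(8) = 7.

7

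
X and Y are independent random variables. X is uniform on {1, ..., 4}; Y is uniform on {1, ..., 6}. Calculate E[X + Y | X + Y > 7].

26/3

Outcomes with X + Y > 7: (2,6), (3,5), (3,6), (4,4), (4,5), (4,6), each with probability 1/24.
E[X + Y | X + Y > 7] = (8 + 8 + 9 + 8 + 9 + 10) / 6 = 26/3.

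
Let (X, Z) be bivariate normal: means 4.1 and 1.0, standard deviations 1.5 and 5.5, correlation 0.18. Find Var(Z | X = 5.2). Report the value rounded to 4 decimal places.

29.2699

For a bivariate normal, Var(Z | X=x) = σ_Z²(1 − ρ²).
Var(Z | X=5.2) = (5.5)²·(1 − (0.18)²) = 30.25·0.9676 = 29.2699.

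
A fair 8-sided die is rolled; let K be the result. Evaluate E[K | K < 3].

3/2

Given K < 3, K is equally likely to be any of {1, 2}.
E[K | K < 3] = (1 + 2) / 2 = 3/2.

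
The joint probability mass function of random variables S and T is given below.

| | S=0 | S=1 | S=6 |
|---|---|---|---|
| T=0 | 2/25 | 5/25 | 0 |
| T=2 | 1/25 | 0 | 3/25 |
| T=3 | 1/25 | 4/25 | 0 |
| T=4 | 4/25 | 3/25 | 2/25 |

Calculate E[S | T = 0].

P(T = 0) = 7/25.
Σ S·P over the event = 0·(2/25) + 1·(5/25) = 1/5.
E[S | T = 0] = (1/5) / (7/25) = 5/7.

5/7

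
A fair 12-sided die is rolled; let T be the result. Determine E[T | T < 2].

Given T < 2, T is equally likely to be any of {1}.
E[T | T < 2] = (1) / 1 = 1.

1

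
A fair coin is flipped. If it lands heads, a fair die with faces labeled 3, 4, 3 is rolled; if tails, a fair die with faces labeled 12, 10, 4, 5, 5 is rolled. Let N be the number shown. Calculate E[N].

79/15

E[N | heads] = (3+4+3)/3 = 10/3.
E[N | tails] = (12+10+4+5+5)/5 = 36/5.
By the law of total expectation,
E[N] = (1/2)·(10/3) + (1/2)·(36/5) = 79/15.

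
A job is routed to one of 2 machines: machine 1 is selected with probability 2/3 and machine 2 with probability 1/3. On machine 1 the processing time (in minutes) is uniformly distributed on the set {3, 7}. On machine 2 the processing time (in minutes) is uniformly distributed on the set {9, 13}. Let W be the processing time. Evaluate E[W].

E[W | machine 1] = (3+7)/2 = 5.
E[W | machine 2] = (9+13)/2 = 11.
By the law of total expectation,
E[W] = (2/3)·(5) + (1/3)·(11) = 7.

7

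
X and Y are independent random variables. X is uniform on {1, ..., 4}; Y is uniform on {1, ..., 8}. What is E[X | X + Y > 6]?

P(X + Y > 6) = 9/16.
Summing X·P(x,y) over outcomes with X + Y > 6 gives 25/16.
E[X | X + Y > 6] = (25/16) / (9/16) = 25/9.

25/9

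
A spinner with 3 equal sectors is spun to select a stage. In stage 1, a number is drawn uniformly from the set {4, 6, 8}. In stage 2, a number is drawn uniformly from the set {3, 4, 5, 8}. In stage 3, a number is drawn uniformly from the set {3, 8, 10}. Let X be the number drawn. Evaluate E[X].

E[X | stage 1] = (4+6+8)/3 = 6.
E[X | stage 2] = (3+4+5+8)/4 = 5.
E[X | stage 3] = (3+8+10)/3 = 7.
By the law of total expectation,
E[X] = (1/3)·(6) + (1/3)·(5) + (1/3)·(7) = 6.

6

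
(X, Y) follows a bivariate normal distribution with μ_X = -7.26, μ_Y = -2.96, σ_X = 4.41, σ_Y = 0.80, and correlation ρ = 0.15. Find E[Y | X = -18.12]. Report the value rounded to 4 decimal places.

-3.2555

E[Y | X=x] = μ_Y + ρ(σ_Y/σ_X)(x − μ_X) for jointly normal variables.
E[Y | X=-18.12] = -2.96 + (0.15)·(0.80/4.41)·(-18.12 − (-7.26)) = -2.96 + (0.027211)·(-10.86) = -3.2555.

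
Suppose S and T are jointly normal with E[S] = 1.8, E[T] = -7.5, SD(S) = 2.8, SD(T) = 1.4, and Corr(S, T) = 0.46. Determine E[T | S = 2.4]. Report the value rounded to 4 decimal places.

-7.3620

For a bivariate normal, E[T | S=x] = μ_T + ρ·(σ_T/σ_S)·(x − μ_S).
E[T | S=2.4] = -7.5 + (0.46)·(1.4/2.8)·(2.4 − (1.8)) = -7.5 + (0.23)·(0.6) = -7.3620.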